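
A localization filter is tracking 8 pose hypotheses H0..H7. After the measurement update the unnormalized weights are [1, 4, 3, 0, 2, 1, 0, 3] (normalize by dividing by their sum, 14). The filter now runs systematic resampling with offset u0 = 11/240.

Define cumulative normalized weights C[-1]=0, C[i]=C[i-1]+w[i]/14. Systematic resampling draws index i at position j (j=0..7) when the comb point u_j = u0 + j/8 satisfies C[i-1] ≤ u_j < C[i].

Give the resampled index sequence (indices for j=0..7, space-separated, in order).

0 1 1 2 2 4 7 7

C = [1/14, 5/14, 4/7, 4/7, 5/7, 11/14, 11/14, 1]
j=0: u_0=11/240 ∈ [0, 1/14) → index 0
j=1: u_1=41/240 ∈ [1/14, 5/14) → index 1
j=2: u_2=71/240 ∈ [1/14, 5/14) → index 1
j=3: u_3=101/240 ∈ [5/14, 4/7) → index 2
j=4: u_4=131/240 ∈ [5/14, 4/7) → index 2
j=5: u_5=161/240 ∈ [4/7, 5/7) → index 4
j=6: u_6=191/240 ∈ [11/14, 1) → index 7
j=7: u_7=221/240 ∈ [11/14, 1) → index 7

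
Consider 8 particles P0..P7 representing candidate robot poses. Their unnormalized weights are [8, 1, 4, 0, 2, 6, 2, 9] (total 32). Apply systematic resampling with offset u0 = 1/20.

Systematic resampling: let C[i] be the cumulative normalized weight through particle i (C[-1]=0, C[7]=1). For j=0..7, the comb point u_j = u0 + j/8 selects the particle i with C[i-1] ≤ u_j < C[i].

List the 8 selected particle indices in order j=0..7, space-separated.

0 0 2 4 5 6 7 7

C = [1/4, 9/32, 13/32, 13/32, 15/32, 21/32, 23/32, 1]
j=0: u_0=1/20 ∈ [0, 1/4) → index 0
j=1: u_1=7/40 ∈ [0, 1/4) → index 0
j=2: u_2=3/10 ∈ [9/32, 13/32) → index 2
j=3: u_3=17/40 ∈ [13/32, 15/32) → index 4
j=4: u_4=11/20 ∈ [15/32, 21/32) → index 5
j=5: u_5=27/40 ∈ [21/32, 23/32) → index 6
j=6: u_6=4/5 ∈ [23/32, 1) → index 7
j=7: u_7=37/40 ∈ [23/32, 1) → index 7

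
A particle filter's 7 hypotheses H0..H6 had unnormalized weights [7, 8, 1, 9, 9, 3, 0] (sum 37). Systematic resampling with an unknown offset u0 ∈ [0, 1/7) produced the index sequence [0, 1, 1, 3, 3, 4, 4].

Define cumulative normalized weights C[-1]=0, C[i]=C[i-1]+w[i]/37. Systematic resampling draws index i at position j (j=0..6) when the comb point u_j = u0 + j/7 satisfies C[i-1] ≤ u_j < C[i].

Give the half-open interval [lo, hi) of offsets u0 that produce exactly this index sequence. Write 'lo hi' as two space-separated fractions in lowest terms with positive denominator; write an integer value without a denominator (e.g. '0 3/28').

C = [7/37, 15/37, 16/37, 25/37, 34/37, 1, 1]
j=0 picked index 0: u0 ∈ [0, 7/37)
j=1 picked index 1: u0 ∈ [12/259, 68/259)
j=2 picked index 1: u0 ∈ [-25/259, 31/259)
j=3 picked index 3: u0 ∈ [1/259, 64/259)
j=4 picked index 3: u0 ∈ [-36/259, 27/259)
j=5 picked index 4: u0 ∈ [-10/259, 53/259)
j=6 picked index 4: u0 ∈ [-47/259, 16/259)
intersection: [12/259, 16/259)

12/259 16/259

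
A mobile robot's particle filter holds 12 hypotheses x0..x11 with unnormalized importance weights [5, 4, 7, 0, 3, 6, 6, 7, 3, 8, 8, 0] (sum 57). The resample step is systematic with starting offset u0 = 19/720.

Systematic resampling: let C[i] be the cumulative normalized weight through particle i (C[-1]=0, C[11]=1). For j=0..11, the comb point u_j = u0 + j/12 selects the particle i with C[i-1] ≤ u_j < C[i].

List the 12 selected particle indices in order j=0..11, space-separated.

C = [5/57, 3/19, 16/57, 16/57, 1/3, 25/57, 31/57, 2/3, 41/57, 49/57, 1, 1]
j=0: u_0=19/720 ∈ [0, 5/57) → index 0
j=1: u_1=79/720 ∈ [5/57, 3/19) → index 1
j=2: u_2=139/720 ∈ [3/19, 16/57) → index 2
j=3: u_3=199/720 ∈ [3/19, 16/57) → index 2
j=4: u_4=259/720 ∈ [1/3, 25/57) → index 5
j=5: u_5=319/720 ∈ [25/57, 31/57) → index 6
j=6: u_6=379/720 ∈ [25/57, 31/57) → index 6
j=7: u_7=439/720 ∈ [31/57, 2/3) → index 7
j=8: u_8=499/720 ∈ [2/3, 41/57) → index 8
j=9: u_9=559/720 ∈ [41/57, 49/57) → index 9
j=10: u_10=619/720 ∈ [49/57, 1) → index 10
j=11: u_11=679/720 ∈ [49/57, 1) → index 10

0 1 2 2 5 6 6 7 8 9 10 10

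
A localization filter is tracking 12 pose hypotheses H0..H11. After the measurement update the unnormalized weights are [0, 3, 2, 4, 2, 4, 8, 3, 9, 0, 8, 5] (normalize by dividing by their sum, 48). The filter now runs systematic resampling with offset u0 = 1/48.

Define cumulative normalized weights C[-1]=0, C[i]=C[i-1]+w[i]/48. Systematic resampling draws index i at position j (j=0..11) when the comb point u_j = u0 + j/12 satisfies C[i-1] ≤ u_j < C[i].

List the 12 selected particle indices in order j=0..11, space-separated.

1 3 4 5 6 6 7 8 8 10 10 11

C = [0, 1/16, 5/48, 3/16, 11/48, 5/16, 23/48, 13/24, 35/48, 35/48, 43/48, 1]
j=0: u_0=1/48 ∈ [0, 1/16) → index 1
j=1: u_1=5/48 ∈ [5/48, 3/16) → index 3
j=2: u_2=3/16 ∈ [3/16, 11/48) → index 4
j=3: u_3=13/48 ∈ [11/48, 5/16) → index 5
j=4: u_4=17/48 ∈ [5/16, 23/48) → index 6
j=5: u_5=7/16 ∈ [5/16, 23/48) → index 6
j=6: u_6=25/48 ∈ [23/48, 13/24) → index 7
j=7: u_7=29/48 ∈ [13/24, 35/48) → index 8
j=8: u_8=11/16 ∈ [13/24, 35/48) → index 8
j=9: u_9=37/48 ∈ [35/48, 43/48) → index 10
j=10: u_10=41/48 ∈ [35/48, 43/48) → index 10
j=11: u_11=15/16 ∈ [43/48, 1) → index 11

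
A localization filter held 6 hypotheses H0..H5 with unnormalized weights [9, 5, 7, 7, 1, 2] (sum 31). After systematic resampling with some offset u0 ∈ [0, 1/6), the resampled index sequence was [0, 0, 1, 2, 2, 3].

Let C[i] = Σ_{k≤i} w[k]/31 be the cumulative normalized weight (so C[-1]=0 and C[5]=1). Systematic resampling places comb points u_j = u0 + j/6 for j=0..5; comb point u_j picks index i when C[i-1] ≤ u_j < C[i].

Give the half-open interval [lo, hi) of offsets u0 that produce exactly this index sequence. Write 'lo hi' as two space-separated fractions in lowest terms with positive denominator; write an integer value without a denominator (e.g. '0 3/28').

0 1/93

C = [9/31, 14/31, 21/31, 28/31, 29/31, 1]
j=0 picked index 0: u0 ∈ [0, 9/31)
j=1 picked index 0: u0 ∈ [-1/6, 23/186)
j=2 picked index 1: u0 ∈ [-4/93, 11/93)
j=3 picked index 2: u0 ∈ [-3/62, 11/62)
j=4 picked index 2: u0 ∈ [-20/93, 1/93)
j=5 picked index 3: u0 ∈ [-29/186, 13/186)
intersection: [0, 1/93)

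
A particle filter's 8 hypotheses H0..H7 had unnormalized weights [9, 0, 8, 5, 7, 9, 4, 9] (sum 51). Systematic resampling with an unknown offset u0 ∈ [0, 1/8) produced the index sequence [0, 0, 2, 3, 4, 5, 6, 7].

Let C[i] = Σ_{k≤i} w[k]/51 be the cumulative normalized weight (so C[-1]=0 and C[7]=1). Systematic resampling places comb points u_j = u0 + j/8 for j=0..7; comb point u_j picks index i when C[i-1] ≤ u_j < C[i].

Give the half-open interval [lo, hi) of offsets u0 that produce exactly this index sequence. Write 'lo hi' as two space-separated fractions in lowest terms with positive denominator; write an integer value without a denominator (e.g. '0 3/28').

0 7/136

C = [3/17, 3/17, 1/3, 22/51, 29/51, 38/51, 14/17, 1]
j=0 picked index 0: u0 ∈ [0, 3/17)
j=1 picked index 0: u0 ∈ [-1/8, 7/136)
j=2 picked index 2: u0 ∈ [-5/68, 1/12)
j=3 picked index 3: u0 ∈ [-1/24, 23/408)
j=4 picked index 4: u0 ∈ [-7/102, 7/102)
j=5 picked index 5: u0 ∈ [-23/408, 49/408)
j=6 picked index 6: u0 ∈ [-1/204, 5/68)
j=7 picked index 7: u0 ∈ [-7/136, 1/8)
intersection: [0, 7/136)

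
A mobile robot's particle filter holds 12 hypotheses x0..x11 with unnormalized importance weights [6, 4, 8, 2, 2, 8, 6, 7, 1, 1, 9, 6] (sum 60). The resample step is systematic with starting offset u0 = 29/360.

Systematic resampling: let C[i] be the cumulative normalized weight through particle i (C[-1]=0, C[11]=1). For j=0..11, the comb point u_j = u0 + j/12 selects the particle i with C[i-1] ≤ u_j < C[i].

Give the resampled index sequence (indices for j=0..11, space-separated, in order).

C = [1/10, 1/6, 3/10, 1/3, 11/30, 1/2, 3/5, 43/60, 11/15, 3/4, 9/10, 1]
j=0: u_0=29/360 ∈ [0, 1/10) → index 0
j=1: u_1=59/360 ∈ [1/10, 1/6) → index 1
j=2: u_2=89/360 ∈ [1/6, 3/10) → index 2
j=3: u_3=119/360 ∈ [3/10, 1/3) → index 3
j=4: u_4=149/360 ∈ [11/30, 1/2) → index 5
j=5: u_5=179/360 ∈ [11/30, 1/2) → index 5
j=6: u_6=209/360 ∈ [1/2, 3/5) → index 6
j=7: u_7=239/360 ∈ [3/5, 43/60) → index 7
j=8: u_8=269/360 ∈ [11/15, 3/4) → index 9
j=9: u_9=299/360 ∈ [3/4, 9/10) → index 10
j=10: u_10=329/360 ∈ [9/10, 1) → index 11
j=11: u_11=359/360 ∈ [9/10, 1) → index 11

0 1 2 3 5 5 6 7 9 10 11 11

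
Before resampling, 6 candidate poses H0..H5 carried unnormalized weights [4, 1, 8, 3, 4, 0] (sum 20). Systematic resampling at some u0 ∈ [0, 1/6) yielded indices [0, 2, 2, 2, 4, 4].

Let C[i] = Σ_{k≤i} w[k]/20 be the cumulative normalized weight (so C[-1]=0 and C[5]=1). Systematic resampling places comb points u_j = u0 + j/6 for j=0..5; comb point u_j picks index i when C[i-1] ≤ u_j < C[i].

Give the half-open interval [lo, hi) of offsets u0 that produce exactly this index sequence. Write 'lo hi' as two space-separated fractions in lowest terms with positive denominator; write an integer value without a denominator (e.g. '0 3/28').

2/15 3/20

C = [1/5, 1/4, 13/20, 4/5, 1, 1]
j=0 picked index 0: u0 ∈ [0, 1/5)
j=1 picked index 2: u0 ∈ [1/12, 29/60)
j=2 picked index 2: u0 ∈ [-1/12, 19/60)
j=3 picked index 2: u0 ∈ [-1/4, 3/20)
j=4 picked index 4: u0 ∈ [2/15, 1/3)
j=5 picked index 4: u0 ∈ [-1/30, 1/6)
intersection: [2/15, 3/20)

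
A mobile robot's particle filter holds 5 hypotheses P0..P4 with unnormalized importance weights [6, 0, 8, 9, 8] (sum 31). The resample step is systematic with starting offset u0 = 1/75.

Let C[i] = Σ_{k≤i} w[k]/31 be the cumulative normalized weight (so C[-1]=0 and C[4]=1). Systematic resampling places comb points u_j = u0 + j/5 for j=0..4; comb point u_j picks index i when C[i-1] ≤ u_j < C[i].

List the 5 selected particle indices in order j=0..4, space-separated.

C = [6/31, 6/31, 14/31, 23/31, 1]
j=0: u_0=1/75 ∈ [0, 6/31) → index 0
j=1: u_1=16/75 ∈ [6/31, 14/31) → index 2
j=2: u_2=31/75 ∈ [6/31, 14/31) → index 2
j=3: u_3=46/75 ∈ [14/31, 23/31) → index 3
j=4: u_4=61/75 ∈ [23/31, 1) → index 4

0 2 2 3 4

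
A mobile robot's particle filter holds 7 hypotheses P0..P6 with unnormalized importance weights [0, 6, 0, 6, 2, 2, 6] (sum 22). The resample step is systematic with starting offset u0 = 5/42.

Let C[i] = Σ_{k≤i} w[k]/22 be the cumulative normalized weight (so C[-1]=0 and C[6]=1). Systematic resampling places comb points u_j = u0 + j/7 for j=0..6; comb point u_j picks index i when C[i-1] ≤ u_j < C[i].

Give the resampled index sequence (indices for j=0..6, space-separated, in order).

1 1 3 4 5 6 6

C = [0, 3/11, 3/11, 6/11, 7/11, 8/11, 1]
j=0: u_0=5/42 ∈ [0, 3/11) → index 1
j=1: u_1=11/42 ∈ [0, 3/11) → index 1
j=2: u_2=17/42 ∈ [3/11, 6/11) → index 3
j=3: u_3=23/42 ∈ [6/11, 7/11) → index 4
j=4: u_4=29/42 ∈ [7/11, 8/11) → index 5
j=5: u_5=5/6 ∈ [8/11, 1) → index 6
j=6: u_6=41/42 ∈ [8/11, 1) → index 6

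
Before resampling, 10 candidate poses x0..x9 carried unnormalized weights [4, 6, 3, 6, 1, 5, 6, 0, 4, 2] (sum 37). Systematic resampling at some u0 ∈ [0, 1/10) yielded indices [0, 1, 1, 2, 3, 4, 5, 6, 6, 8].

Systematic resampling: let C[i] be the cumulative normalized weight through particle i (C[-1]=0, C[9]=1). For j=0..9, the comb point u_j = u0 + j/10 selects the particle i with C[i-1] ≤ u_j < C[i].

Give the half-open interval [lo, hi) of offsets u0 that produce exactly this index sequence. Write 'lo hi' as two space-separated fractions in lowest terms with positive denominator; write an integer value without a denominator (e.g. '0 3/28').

C = [4/37, 10/37, 13/37, 19/37, 20/37, 25/37, 31/37, 31/37, 35/37, 1]
j=0 picked index 0: u0 ∈ [0, 4/37)
j=1 picked index 1: u0 ∈ [3/370, 63/370)
j=2 picked index 1: u0 ∈ [-17/185, 13/185)
j=3 picked index 2: u0 ∈ [-11/370, 19/370)
j=4 picked index 3: u0 ∈ [-9/185, 21/185)
j=5 picked index 4: u0 ∈ [1/74, 3/74)
j=6 picked index 5: u0 ∈ [-11/185, 14/185)
j=7 picked index 6: u0 ∈ [-9/370, 51/370)
j=8 picked index 6: u0 ∈ [-23/185, 7/185)
j=9 picked index 8: u0 ∈ [-23/370, 17/370)
intersection: [1/74, 7/185)

1/74 7/185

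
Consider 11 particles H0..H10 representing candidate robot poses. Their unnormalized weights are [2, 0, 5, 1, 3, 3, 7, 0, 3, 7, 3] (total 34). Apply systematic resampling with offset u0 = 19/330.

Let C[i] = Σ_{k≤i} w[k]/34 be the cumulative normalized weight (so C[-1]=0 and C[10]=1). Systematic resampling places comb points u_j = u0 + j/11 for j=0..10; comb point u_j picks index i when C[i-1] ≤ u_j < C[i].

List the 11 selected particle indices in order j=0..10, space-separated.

C = [1/17, 1/17, 7/34, 4/17, 11/34, 7/17, 21/34, 21/34, 12/17, 31/34, 1]
j=0: u_0=19/330 ∈ [0, 1/17) → index 0
j=1: u_1=49/330 ∈ [1/17, 7/34) → index 2
j=2: u_2=79/330 ∈ [4/17, 11/34) → index 4
j=3: u_3=109/330 ∈ [11/34, 7/17) → index 5
j=4: u_4=139/330 ∈ [7/17, 21/34) → index 6
j=5: u_5=169/330 ∈ [7/17, 21/34) → index 6
j=6: u_6=199/330 ∈ [7/17, 21/34) → index 6
j=7: u_7=229/330 ∈ [21/34, 12/17) → index 8
j=8: u_8=259/330 ∈ [12/17, 31/34) → index 9
j=9: u_9=289/330 ∈ [12/17, 31/34) → index 9
j=10: u_10=29/30 ∈ [31/34, 1) → index 10

0 2 4 5 6 6 6 8 9 9 10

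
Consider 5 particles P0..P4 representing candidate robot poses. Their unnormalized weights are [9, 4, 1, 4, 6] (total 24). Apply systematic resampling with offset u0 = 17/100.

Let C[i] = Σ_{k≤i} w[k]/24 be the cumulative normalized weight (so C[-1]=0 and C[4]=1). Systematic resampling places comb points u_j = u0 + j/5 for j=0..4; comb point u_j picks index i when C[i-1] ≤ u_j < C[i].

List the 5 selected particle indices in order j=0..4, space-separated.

C = [3/8, 13/24, 7/12, 3/4, 1]
j=0: u_0=17/100 ∈ [0, 3/8) → index 0
j=1: u_1=37/100 ∈ [0, 3/8) → index 0
j=2: u_2=57/100 ∈ [13/24, 7/12) → index 2
j=3: u_3=77/100 ∈ [3/4, 1) → index 4
j=4: u_4=97/100 ∈ [3/4, 1) → index 4

0 0 2 4 4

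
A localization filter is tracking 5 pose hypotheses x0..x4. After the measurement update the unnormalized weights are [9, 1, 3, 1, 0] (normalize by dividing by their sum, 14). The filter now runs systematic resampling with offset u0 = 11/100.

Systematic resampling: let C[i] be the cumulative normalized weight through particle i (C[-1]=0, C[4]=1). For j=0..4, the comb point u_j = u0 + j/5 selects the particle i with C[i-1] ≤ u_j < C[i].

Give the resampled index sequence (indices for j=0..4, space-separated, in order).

C = [9/14, 5/7, 13/14, 1, 1]
j=0: u_0=11/100 ∈ [0, 9/14) → index 0
j=1: u_1=31/100 ∈ [0, 9/14) → index 0
j=2: u_2=51/100 ∈ [0, 9/14) → index 0
j=3: u_3=71/100 ∈ [9/14, 5/7) → index 1
j=4: u_4=91/100 ∈ [5/7, 13/14) → index 2

0 0 0 1 2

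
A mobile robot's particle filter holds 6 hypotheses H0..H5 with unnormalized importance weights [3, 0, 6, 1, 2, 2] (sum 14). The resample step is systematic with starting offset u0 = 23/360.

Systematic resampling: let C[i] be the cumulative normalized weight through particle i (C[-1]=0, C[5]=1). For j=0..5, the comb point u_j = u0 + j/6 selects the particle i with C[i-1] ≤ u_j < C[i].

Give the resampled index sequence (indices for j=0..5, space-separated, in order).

0 2 2 2 4 5

C = [3/14, 3/14, 9/14, 5/7, 6/7, 1]
j=0: u_0=23/360 ∈ [0, 3/14) → index 0
j=1: u_1=83/360 ∈ [3/14, 9/14) → index 2
j=2: u_2=143/360 ∈ [3/14, 9/14) → index 2
j=3: u_3=203/360 ∈ [3/14, 9/14) → index 2
j=4: u_4=263/360 ∈ [5/7, 6/7) → index 4
j=5: u_5=323/360 ∈ [6/7, 1) → index 5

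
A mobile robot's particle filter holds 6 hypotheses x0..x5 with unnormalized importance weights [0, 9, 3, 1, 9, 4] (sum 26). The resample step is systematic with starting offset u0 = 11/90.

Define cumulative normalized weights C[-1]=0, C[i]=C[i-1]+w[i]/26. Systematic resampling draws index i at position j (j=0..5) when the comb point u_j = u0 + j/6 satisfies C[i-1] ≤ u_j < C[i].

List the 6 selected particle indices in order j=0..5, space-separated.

1 1 2 4 4 5

C = [0, 9/26, 6/13, 1/2, 11/13, 1]
j=0: u_0=11/90 ∈ [0, 9/26) → index 1
j=1: u_1=13/45 ∈ [0, 9/26) → index 1
j=2: u_2=41/90 ∈ [9/26, 6/13) → index 2
j=3: u_3=28/45 ∈ [1/2, 11/13) → index 4
j=4: u_4=71/90 ∈ [1/2, 11/13) → index 4
j=5: u_5=43/45 ∈ [11/13, 1) → index 5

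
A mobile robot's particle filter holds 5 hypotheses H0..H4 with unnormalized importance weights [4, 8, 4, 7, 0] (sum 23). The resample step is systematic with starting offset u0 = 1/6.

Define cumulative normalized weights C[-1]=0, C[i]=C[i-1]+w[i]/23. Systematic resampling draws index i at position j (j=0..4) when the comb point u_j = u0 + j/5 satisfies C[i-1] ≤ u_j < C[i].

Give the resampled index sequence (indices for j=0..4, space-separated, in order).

C = [4/23, 12/23, 16/23, 1, 1]
j=0: u_0=1/6 ∈ [0, 4/23) → index 0
j=1: u_1=11/30 ∈ [4/23, 12/23) → index 1
j=2: u_2=17/30 ∈ [12/23, 16/23) → index 2
j=3: u_3=23/30 ∈ [16/23, 1) → index 3
j=4: u_4=29/30 ∈ [16/23, 1) → index 3

0 1 2 3 3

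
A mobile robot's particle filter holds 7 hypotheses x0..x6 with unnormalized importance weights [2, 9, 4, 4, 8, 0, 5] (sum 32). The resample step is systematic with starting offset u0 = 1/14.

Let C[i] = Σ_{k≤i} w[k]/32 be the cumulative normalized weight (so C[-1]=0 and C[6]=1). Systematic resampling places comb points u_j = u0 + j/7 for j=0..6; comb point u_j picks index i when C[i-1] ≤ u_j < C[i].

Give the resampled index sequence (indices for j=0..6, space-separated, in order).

1 1 2 3 4 4 6

C = [1/16, 11/32, 15/32, 19/32, 27/32, 27/32, 1]
j=0: u_0=1/14 ∈ [1/16, 11/32) → index 1
j=1: u_1=3/14 ∈ [1/16, 11/32) → index 1
j=2: u_2=5/14 ∈ [11/32, 15/32) → index 2
j=3: u_3=1/2 ∈ [15/32, 19/32) → index 3
j=4: u_4=9/14 ∈ [19/32, 27/32) → index 4
j=5: u_5=11/14 ∈ [19/32, 27/32) → index 4
j=6: u_6=13/14 ∈ [27/32, 1) → index 6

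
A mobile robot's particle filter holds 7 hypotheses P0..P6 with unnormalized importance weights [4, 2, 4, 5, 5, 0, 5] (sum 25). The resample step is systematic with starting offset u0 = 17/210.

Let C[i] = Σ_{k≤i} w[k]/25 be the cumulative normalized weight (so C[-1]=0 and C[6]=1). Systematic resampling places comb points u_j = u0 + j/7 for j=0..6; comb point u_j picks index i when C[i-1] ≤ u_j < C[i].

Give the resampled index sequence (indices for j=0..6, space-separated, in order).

0 1 2 3 4 4 6

C = [4/25, 6/25, 2/5, 3/5, 4/5, 4/5, 1]
j=0: u_0=17/210 ∈ [0, 4/25) → index 0
j=1: u_1=47/210 ∈ [4/25, 6/25) → index 1
j=2: u_2=11/30 ∈ [6/25, 2/5) → index 2
j=3: u_3=107/210 ∈ [2/5, 3/5) → index 3
j=4: u_4=137/210 ∈ [3/5, 4/5) → index 4
j=5: u_5=167/210 ∈ [3/5, 4/5) → index 4
j=6: u_6=197/210 ∈ [4/5, 1) → index 6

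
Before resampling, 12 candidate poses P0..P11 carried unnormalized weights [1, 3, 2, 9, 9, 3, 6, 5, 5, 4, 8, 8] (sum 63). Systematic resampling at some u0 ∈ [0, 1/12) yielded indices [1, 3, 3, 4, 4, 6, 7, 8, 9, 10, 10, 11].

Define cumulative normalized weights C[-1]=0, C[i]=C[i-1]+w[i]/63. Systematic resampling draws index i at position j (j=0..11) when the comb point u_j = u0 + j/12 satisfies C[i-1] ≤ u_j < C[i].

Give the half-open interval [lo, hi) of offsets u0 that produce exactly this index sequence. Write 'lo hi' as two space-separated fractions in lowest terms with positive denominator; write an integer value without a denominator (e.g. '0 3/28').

C = [1/63, 4/63, 2/21, 5/21, 8/21, 3/7, 11/21, 38/63, 43/63, 47/63, 55/63, 1]
j=0 picked index 1: u0 ∈ [1/63, 4/63)
j=1 picked index 3: u0 ∈ [1/84, 13/84)
j=2 picked index 3: u0 ∈ [-1/14, 1/14)
j=3 picked index 4: u0 ∈ [-1/84, 11/84)
j=4 picked index 4: u0 ∈ [-2/21, 1/21)
j=5 picked index 6: u0 ∈ [1/84, 3/28)
j=6 picked index 7: u0 ∈ [1/42, 13/126)
j=7 picked index 8: u0 ∈ [5/252, 25/252)
j=8 picked index 9: u0 ∈ [1/63, 5/63)
j=9 picked index 10: u0 ∈ [-1/252, 31/252)
j=10 picked index 10: u0 ∈ [-11/126, 5/126)
j=11 picked index 11: u0 ∈ [-11/252, 1/12)
intersection: [1/42, 5/126)

1/42 5/126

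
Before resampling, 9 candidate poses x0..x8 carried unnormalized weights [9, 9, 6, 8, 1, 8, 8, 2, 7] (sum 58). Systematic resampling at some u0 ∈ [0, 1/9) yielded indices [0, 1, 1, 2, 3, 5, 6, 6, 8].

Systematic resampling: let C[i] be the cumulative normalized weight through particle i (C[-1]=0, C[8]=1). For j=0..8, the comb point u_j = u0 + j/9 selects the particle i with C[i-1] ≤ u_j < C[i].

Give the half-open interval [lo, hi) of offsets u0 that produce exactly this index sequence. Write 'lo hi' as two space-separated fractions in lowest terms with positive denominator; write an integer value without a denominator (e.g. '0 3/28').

23/522 35/522

C = [9/58, 9/29, 12/29, 16/29, 33/58, 41/58, 49/58, 51/58, 1]
j=0 picked index 0: u0 ∈ [0, 9/58)
j=1 picked index 1: u0 ∈ [23/522, 52/261)
j=2 picked index 1: u0 ∈ [-35/522, 23/261)
j=3 picked index 2: u0 ∈ [-2/87, 7/87)
j=4 picked index 3: u0 ∈ [-8/261, 28/261)
j=5 picked index 5: u0 ∈ [7/522, 79/522)
j=6 picked index 6: u0 ∈ [7/174, 31/174)
j=7 picked index 6: u0 ∈ [-37/522, 35/522)
j=8 picked index 8: u0 ∈ [-5/522, 1/9)
intersection: [23/522, 35/522)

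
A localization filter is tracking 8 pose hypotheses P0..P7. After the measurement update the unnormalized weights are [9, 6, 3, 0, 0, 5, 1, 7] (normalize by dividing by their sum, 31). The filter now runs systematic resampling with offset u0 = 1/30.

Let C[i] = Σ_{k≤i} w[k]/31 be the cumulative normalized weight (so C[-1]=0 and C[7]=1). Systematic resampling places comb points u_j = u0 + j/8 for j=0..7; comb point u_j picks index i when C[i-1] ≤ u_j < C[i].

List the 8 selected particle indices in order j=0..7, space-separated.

C = [9/31, 15/31, 18/31, 18/31, 18/31, 23/31, 24/31, 1]
j=0: u_0=1/30 ∈ [0, 9/31) → index 0
j=1: u_1=19/120 ∈ [0, 9/31) → index 0
j=2: u_2=17/60 ∈ [0, 9/31) → index 0
j=3: u_3=49/120 ∈ [9/31, 15/31) → index 1
j=4: u_4=8/15 ∈ [15/31, 18/31) → index 2
j=5: u_5=79/120 ∈ [18/31, 23/31) → index 5
j=6: u_6=47/60 ∈ [24/31, 1) → index 7
j=7: u_7=109/120 ∈ [24/31, 1) → index 7

0 0 0 1 2 5 7 7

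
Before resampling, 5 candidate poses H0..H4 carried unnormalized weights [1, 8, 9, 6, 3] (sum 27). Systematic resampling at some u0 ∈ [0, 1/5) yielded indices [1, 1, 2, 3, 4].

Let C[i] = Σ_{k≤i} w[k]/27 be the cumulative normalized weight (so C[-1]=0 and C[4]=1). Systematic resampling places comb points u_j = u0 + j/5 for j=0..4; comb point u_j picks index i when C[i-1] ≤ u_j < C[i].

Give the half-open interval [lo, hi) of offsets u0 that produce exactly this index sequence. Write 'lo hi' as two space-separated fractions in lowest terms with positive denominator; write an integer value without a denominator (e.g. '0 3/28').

4/45 2/15

C = [1/27, 1/3, 2/3, 8/9, 1]
j=0 picked index 1: u0 ∈ [1/27, 1/3)
j=1 picked index 1: u0 ∈ [-22/135, 2/15)
j=2 picked index 2: u0 ∈ [-1/15, 4/15)
j=3 picked index 3: u0 ∈ [1/15, 13/45)
j=4 picked index 4: u0 ∈ [4/45, 1/5)
intersection: [4/45, 2/15)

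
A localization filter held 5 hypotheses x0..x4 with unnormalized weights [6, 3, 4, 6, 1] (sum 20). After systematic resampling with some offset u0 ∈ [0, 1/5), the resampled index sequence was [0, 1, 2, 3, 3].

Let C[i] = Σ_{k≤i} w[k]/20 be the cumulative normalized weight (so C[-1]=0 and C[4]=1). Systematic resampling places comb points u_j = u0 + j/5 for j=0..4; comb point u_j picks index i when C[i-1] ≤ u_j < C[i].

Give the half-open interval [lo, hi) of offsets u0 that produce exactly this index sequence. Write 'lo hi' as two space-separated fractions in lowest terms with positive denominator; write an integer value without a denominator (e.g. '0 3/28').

C = [3/10, 9/20, 13/20, 19/20, 1]
j=0 picked index 0: u0 ∈ [0, 3/10)
j=1 picked index 1: u0 ∈ [1/10, 1/4)
j=2 picked index 2: u0 ∈ [1/20, 1/4)
j=3 picked index 3: u0 ∈ [1/20, 7/20)
j=4 picked index 3: u0 ∈ [-3/20, 3/20)
intersection: [1/10, 3/20)

1/10 3/20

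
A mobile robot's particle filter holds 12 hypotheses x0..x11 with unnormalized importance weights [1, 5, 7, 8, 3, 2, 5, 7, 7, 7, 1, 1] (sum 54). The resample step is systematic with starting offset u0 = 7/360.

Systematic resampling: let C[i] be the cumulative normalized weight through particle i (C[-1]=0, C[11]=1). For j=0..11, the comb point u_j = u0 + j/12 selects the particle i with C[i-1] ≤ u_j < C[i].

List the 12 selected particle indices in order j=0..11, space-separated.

1 1 2 3 3 4 6 7 7 8 9 9

C = [1/54, 1/9, 13/54, 7/18, 4/9, 13/27, 31/54, 19/27, 5/6, 26/27, 53/54, 1]
j=0: u_0=7/360 ∈ [1/54, 1/9) → index 1
j=1: u_1=37/360 ∈ [1/54, 1/9) → index 1
j=2: u_2=67/360 ∈ [1/9, 13/54) → index 2
j=3: u_3=97/360 ∈ [13/54, 7/18) → index 3
j=4: u_4=127/360 ∈ [13/54, 7/18) → index 3
j=5: u_5=157/360 ∈ [7/18, 4/9) → index 4
j=6: u_6=187/360 ∈ [13/27, 31/54) → index 6
j=7: u_7=217/360 ∈ [31/54, 19/27) → index 7
j=8: u_8=247/360 ∈ [31/54, 19/27) → index 7
j=9: u_9=277/360 ∈ [19/27, 5/6) → index 8
j=10: u_10=307/360 ∈ [5/6, 26/27) → index 9
j=11: u_11=337/360 ∈ [5/6, 26/27) → index 9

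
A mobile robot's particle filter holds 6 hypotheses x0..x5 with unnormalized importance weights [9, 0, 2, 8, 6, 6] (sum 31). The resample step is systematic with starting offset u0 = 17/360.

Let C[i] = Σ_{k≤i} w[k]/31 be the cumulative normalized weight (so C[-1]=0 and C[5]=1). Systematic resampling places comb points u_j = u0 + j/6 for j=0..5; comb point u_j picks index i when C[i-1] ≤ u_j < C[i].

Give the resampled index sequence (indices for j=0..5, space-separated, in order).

C = [9/31, 9/31, 11/31, 19/31, 25/31, 1]
j=0: u_0=17/360 ∈ [0, 9/31) → index 0
j=1: u_1=77/360 ∈ [0, 9/31) → index 0
j=2: u_2=137/360 ∈ [11/31, 19/31) → index 3
j=3: u_3=197/360 ∈ [11/31, 19/31) → index 3
j=4: u_4=257/360 ∈ [19/31, 25/31) → index 4
j=5: u_5=317/360 ∈ [25/31, 1) → index 5

0 0 3 3 4 5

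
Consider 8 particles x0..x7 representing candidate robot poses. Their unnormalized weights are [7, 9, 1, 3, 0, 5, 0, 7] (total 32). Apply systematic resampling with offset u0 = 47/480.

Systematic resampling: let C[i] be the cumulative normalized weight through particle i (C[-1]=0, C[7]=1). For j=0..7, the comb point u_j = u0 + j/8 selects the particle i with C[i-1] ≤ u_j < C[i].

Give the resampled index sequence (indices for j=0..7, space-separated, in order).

C = [7/32, 1/2, 17/32, 5/8, 5/8, 25/32, 25/32, 1]
j=0: u_0=47/480 ∈ [0, 7/32) → index 0
j=1: u_1=107/480 ∈ [7/32, 1/2) → index 1
j=2: u_2=167/480 ∈ [7/32, 1/2) → index 1
j=3: u_3=227/480 ∈ [7/32, 1/2) → index 1
j=4: u_4=287/480 ∈ [17/32, 5/8) → index 3
j=5: u_5=347/480 ∈ [5/8, 25/32) → index 5
j=6: u_6=407/480 ∈ [25/32, 1) → index 7
j=7: u_7=467/480 ∈ [25/32, 1) → index 7

0 1 1 1 3 5 7 7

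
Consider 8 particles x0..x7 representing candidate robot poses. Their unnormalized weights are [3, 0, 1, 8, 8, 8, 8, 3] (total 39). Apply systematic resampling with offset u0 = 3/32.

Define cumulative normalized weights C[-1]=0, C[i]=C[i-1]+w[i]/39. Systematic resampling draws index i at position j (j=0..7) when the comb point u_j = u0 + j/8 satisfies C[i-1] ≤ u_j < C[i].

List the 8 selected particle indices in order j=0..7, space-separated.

2 3 4 4 5 6 6 7

C = [1/13, 1/13, 4/39, 4/13, 20/39, 28/39, 12/13, 1]
j=0: u_0=3/32 ∈ [1/13, 4/39) → index 2
j=1: u_1=7/32 ∈ [4/39, 4/13) → index 3
j=2: u_2=11/32 ∈ [4/13, 20/39) → index 4
j=3: u_3=15/32 ∈ [4/13, 20/39) → index 4
j=4: u_4=19/32 ∈ [20/39, 28/39) → index 5
j=5: u_5=23/32 ∈ [28/39, 12/13) → index 6
j=6: u_6=27/32 ∈ [28/39, 12/13) → index 6
j=7: u_7=31/32 ∈ [12/13, 1) → index 7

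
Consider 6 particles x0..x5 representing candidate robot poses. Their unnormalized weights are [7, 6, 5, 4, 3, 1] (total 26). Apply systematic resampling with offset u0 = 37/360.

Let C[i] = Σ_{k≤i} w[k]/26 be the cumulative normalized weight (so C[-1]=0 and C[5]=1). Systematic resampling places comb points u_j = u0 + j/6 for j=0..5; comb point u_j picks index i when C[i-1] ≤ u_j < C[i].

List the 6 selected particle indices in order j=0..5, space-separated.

C = [7/26, 1/2, 9/13, 11/13, 25/26, 1]
j=0: u_0=37/360 ∈ [0, 7/26) → index 0
j=1: u_1=97/360 ∈ [7/26, 1/2) → index 1
j=2: u_2=157/360 ∈ [7/26, 1/2) → index 1
j=3: u_3=217/360 ∈ [1/2, 9/13) → index 2
j=4: u_4=277/360 ∈ [9/13, 11/13) → index 3
j=5: u_5=337/360 ∈ [11/13, 25/26) → index 4

0 1 1 2 3 4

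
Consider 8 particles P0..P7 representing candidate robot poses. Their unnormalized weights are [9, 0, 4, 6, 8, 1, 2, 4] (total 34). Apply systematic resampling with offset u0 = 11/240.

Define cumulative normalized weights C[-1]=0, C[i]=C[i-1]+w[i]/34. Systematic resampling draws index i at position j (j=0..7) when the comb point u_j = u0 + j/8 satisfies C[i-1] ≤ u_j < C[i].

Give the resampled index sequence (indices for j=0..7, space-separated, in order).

C = [9/34, 9/34, 13/34, 19/34, 27/34, 14/17, 15/17, 1]
j=0: u_0=11/240 ∈ [0, 9/34) → index 0
j=1: u_1=41/240 ∈ [0, 9/34) → index 0
j=2: u_2=71/240 ∈ [9/34, 13/34) → index 2
j=3: u_3=101/240 ∈ [13/34, 19/34) → index 3
j=4: u_4=131/240 ∈ [13/34, 19/34) → index 3
j=5: u_5=161/240 ∈ [19/34, 27/34) → index 4
j=6: u_6=191/240 ∈ [27/34, 14/17) → index 5
j=7: u_7=221/240 ∈ [15/17, 1) → index 7

0 0 2 3 3 4 5 7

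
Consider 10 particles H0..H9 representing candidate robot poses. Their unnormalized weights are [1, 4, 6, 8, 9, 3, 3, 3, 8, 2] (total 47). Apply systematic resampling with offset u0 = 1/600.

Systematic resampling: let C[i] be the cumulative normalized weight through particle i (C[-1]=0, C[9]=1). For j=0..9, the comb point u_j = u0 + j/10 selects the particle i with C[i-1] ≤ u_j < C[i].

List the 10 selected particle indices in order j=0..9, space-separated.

0 1 2 3 3 4 5 6 8 8

C = [1/47, 5/47, 11/47, 19/47, 28/47, 31/47, 34/47, 37/47, 45/47, 1]
j=0: u_0=1/600 ∈ [0, 1/47) → index 0
j=1: u_1=61/600 ∈ [1/47, 5/47) → index 1
j=2: u_2=121/600 ∈ [5/47, 11/47) → index 2
j=3: u_3=181/600 ∈ [11/47, 19/47) → index 3
j=4: u_4=241/600 ∈ [11/47, 19/47) → index 3
j=5: u_5=301/600 ∈ [19/47, 28/47) → index 4
j=6: u_6=361/600 ∈ [28/47, 31/47) → index 5
j=7: u_7=421/600 ∈ [31/47, 34/47) → index 6
j=8: u_8=481/600 ∈ [37/47, 45/47) → index 8
j=9: u_9=541/600 ∈ [37/47, 45/47) → index 8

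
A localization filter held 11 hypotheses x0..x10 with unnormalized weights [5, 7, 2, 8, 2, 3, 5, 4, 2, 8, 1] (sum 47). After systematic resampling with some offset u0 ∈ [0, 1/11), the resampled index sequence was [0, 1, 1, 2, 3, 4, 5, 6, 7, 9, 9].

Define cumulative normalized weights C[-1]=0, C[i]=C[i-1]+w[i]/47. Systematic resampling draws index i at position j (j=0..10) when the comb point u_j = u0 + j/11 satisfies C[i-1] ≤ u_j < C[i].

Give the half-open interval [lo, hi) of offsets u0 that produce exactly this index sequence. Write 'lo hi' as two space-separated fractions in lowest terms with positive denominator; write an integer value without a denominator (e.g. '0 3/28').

8/517 13/517

C = [5/47, 12/47, 14/47, 22/47, 24/47, 27/47, 32/47, 36/47, 38/47, 46/47, 1]
j=0 picked index 0: u0 ∈ [0, 5/47)
j=1 picked index 1: u0 ∈ [8/517, 85/517)
j=2 picked index 1: u0 ∈ [-39/517, 38/517)
j=3 picked index 2: u0 ∈ [-9/517, 13/517)
j=4 picked index 3: u0 ∈ [-34/517, 54/517)
j=5 picked index 4: u0 ∈ [7/517, 29/517)
j=6 picked index 5: u0 ∈ [-18/517, 15/517)
j=7 picked index 6: u0 ∈ [-32/517, 23/517)
j=8 picked index 7: u0 ∈ [-24/517, 20/517)
j=9 picked index 9: u0 ∈ [-5/517, 83/517)
j=10 picked index 9: u0 ∈ [-52/517, 36/517)
intersection: [8/517, 13/517)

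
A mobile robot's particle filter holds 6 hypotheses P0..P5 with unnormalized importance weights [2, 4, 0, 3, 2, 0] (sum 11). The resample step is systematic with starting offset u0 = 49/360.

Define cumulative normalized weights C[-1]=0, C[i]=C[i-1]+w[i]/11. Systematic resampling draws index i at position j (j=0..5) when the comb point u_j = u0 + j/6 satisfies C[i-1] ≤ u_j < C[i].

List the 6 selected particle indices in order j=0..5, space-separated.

0 1 1 3 3 4

C = [2/11, 6/11, 6/11, 9/11, 1, 1]
j=0: u_0=49/360 ∈ [0, 2/11) → index 0
j=1: u_1=109/360 ∈ [2/11, 6/11) → index 1
j=2: u_2=169/360 ∈ [2/11, 6/11) → index 1
j=3: u_3=229/360 ∈ [6/11, 9/11) → index 3
j=4: u_4=289/360 ∈ [6/11, 9/11) → index 3
j=5: u_5=349/360 ∈ [9/11, 1) → index 4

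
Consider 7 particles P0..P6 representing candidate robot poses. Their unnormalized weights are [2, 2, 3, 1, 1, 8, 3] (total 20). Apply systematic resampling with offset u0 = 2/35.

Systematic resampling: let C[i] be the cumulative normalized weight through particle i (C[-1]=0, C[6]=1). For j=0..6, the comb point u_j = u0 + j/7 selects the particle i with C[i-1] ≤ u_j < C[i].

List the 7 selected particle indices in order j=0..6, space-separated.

0 2 2 5 5 5 6

C = [1/10, 1/5, 7/20, 2/5, 9/20, 17/20, 1]
j=0: u_0=2/35 ∈ [0, 1/10) → index 0
j=1: u_1=1/5 ∈ [1/5, 7/20) → index 2
j=2: u_2=12/35 ∈ [1/5, 7/20) → index 2
j=3: u_3=17/35 ∈ [9/20, 17/20) → index 5
j=4: u_4=22/35 ∈ [9/20, 17/20) → index 5
j=5: u_5=27/35 ∈ [9/20, 17/20) → index 5
j=6: u_6=32/35 ∈ [17/20, 1) → index 6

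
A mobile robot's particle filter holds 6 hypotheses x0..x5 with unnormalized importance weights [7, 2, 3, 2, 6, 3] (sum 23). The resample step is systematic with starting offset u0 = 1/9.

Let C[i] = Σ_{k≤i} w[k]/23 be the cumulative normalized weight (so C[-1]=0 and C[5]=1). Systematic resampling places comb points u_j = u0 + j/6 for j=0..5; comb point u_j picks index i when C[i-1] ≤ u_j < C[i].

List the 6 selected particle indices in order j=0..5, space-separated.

C = [7/23, 9/23, 12/23, 14/23, 20/23, 1]
j=0: u_0=1/9 ∈ [0, 7/23) → index 0
j=1: u_1=5/18 ∈ [0, 7/23) → index 0
j=2: u_2=4/9 ∈ [9/23, 12/23) → index 2
j=3: u_3=11/18 ∈ [14/23, 20/23) → index 4
j=4: u_4=7/9 ∈ [14/23, 20/23) → index 4
j=5: u_5=17/18 ∈ [20/23, 1) → index 5

0 0 2 4 4 5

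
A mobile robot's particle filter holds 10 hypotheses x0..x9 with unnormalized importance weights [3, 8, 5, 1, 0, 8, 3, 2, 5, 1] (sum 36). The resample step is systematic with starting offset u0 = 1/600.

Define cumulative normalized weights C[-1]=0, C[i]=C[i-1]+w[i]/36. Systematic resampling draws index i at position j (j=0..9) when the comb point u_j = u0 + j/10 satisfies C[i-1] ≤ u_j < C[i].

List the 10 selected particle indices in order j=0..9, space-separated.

C = [1/12, 11/36, 4/9, 17/36, 17/36, 25/36, 7/9, 5/6, 35/36, 1]
j=0: u_0=1/600 ∈ [0, 1/12) → index 0
j=1: u_1=61/600 ∈ [1/12, 11/36) → index 1
j=2: u_2=121/600 ∈ [1/12, 11/36) → index 1
j=3: u_3=181/600 ∈ [1/12, 11/36) → index 1
j=4: u_4=241/600 ∈ [11/36, 4/9) → index 2
j=5: u_5=301/600 ∈ [17/36, 25/36) → index 5
j=6: u_6=361/600 ∈ [17/36, 25/36) → index 5
j=7: u_7=421/600 ∈ [25/36, 7/9) → index 6
j=8: u_8=481/600 ∈ [7/9, 5/6) → index 7
j=9: u_9=541/600 ∈ [5/6, 35/36) → index 8

0 1 1 1 2 5 5 6 7 8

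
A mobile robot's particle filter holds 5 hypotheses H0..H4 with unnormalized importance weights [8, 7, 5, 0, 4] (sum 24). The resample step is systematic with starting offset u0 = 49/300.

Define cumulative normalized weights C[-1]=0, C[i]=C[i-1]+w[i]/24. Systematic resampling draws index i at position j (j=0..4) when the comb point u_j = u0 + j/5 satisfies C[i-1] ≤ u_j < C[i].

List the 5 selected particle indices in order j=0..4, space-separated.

C = [1/3, 5/8, 5/6, 5/6, 1]
j=0: u_0=49/300 ∈ [0, 1/3) → index 0
j=1: u_1=109/300 ∈ [1/3, 5/8) → index 1
j=2: u_2=169/300 ∈ [1/3, 5/8) → index 1
j=3: u_3=229/300 ∈ [5/8, 5/6) → index 2
j=4: u_4=289/300 ∈ [5/6, 1) → index 4

0 1 1 2 4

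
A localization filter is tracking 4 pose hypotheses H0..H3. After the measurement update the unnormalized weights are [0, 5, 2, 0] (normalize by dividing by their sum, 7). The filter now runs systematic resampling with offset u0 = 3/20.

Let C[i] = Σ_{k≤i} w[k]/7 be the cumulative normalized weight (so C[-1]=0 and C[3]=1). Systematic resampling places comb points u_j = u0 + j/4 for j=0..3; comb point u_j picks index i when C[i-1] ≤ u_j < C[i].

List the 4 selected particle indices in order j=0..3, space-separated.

C = [0, 5/7, 1, 1]
j=0: u_0=3/20 ∈ [0, 5/7) → index 1
j=1: u_1=2/5 ∈ [0, 5/7) → index 1
j=2: u_2=13/20 ∈ [0, 5/7) → index 1
j=3: u_3=9/10 ∈ [5/7, 1) → index 2

1 1 1 2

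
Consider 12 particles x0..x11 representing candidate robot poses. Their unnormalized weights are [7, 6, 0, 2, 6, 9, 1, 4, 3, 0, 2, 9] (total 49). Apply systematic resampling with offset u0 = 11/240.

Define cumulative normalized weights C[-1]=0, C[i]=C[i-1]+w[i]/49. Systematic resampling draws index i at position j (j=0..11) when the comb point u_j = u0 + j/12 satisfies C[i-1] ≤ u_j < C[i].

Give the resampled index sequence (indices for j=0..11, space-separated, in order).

0 0 1 3 4 5 5 6 7 10 11 11

C = [1/7, 13/49, 13/49, 15/49, 3/7, 30/49, 31/49, 5/7, 38/49, 38/49, 40/49, 1]
j=0: u_0=11/240 ∈ [0, 1/7) → index 0
j=1: u_1=31/240 ∈ [0, 1/7) → index 0
j=2: u_2=17/80 ∈ [1/7, 13/49) → index 1
j=3: u_3=71/240 ∈ [13/49, 15/49) → index 3
j=4: u_4=91/240 ∈ [15/49, 3/7) → index 4
j=5: u_5=37/80 ∈ [3/7, 30/49) → index 5
j=6: u_6=131/240 ∈ [3/7, 30/49) → index 5
j=7: u_7=151/240 ∈ [30/49, 31/49) → index 6
j=8: u_8=57/80 ∈ [31/49, 5/7) → index 7
j=9: u_9=191/240 ∈ [38/49, 40/49) → index 10
j=10: u_10=211/240 ∈ [40/49, 1) → index 11
j=11: u_11=77/80 ∈ [40/49, 1) → index 11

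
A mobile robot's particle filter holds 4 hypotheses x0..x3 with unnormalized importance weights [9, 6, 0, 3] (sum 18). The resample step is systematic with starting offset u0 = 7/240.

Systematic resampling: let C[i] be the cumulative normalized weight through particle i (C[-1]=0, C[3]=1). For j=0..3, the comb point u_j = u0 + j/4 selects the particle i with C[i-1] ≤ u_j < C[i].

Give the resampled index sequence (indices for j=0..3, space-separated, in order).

C = [1/2, 5/6, 5/6, 1]
j=0: u_0=7/240 ∈ [0, 1/2) → index 0
j=1: u_1=67/240 ∈ [0, 1/2) → index 0
j=2: u_2=127/240 ∈ [1/2, 5/6) → index 1
j=3: u_3=187/240 ∈ [1/2, 5/6) → index 1

0 0 1 1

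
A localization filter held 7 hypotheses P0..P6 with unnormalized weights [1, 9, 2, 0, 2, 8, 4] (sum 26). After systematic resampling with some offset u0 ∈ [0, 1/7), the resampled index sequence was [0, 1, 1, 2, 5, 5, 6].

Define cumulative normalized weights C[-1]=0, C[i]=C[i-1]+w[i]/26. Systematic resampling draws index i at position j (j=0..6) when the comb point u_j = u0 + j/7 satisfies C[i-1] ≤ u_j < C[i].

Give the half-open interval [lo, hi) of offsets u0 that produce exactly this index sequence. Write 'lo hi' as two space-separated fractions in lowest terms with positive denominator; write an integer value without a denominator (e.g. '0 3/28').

C = [1/26, 5/13, 6/13, 6/13, 7/13, 11/13, 1]
j=0 picked index 0: u0 ∈ [0, 1/26)
j=1 picked index 1: u0 ∈ [-19/182, 22/91)
j=2 picked index 1: u0 ∈ [-45/182, 9/91)
j=3 picked index 2: u0 ∈ [-4/91, 3/91)
j=4 picked index 5: u0 ∈ [-3/91, 25/91)
j=5 picked index 5: u0 ∈ [-16/91, 12/91)
j=6 picked index 6: u0 ∈ [-1/91, 1/7)
intersection: [0, 3/91)

0 3/91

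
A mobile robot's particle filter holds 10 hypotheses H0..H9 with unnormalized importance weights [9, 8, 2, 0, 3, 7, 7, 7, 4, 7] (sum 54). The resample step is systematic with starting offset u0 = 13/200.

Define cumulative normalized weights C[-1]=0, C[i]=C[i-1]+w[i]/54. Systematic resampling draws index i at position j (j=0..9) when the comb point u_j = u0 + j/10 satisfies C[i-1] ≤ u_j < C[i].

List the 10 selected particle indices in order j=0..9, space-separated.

0 0 1 4 5 6 6 7 8 9

C = [1/6, 17/54, 19/54, 19/54, 11/27, 29/54, 2/3, 43/54, 47/54, 1]
j=0: u_0=13/200 ∈ [0, 1/6) → index 0
j=1: u_1=33/200 ∈ [0, 1/6) → index 0
j=2: u_2=53/200 ∈ [1/6, 17/54) → index 1
j=3: u_3=73/200 ∈ [19/54, 11/27) → index 4
j=4: u_4=93/200 ∈ [11/27, 29/54) → index 5
j=5: u_5=113/200 ∈ [29/54, 2/3) → index 6
j=6: u_6=133/200 ∈ [29/54, 2/3) → index 6
j=7: u_7=153/200 ∈ [2/3, 43/54) → index 7
j=8: u_8=173/200 ∈ [43/54, 47/54) → index 8
j=9: u_9=193/200 ∈ [47/54, 1) → index 9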